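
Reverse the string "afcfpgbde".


Input: afcfpgbde
Reading characters right to left:
  Position 8: 'e'
  Position 7: 'd'
  Position 6: 'b'
  Position 5: 'g'
  Position 4: 'p'
  Position 3: 'f'
  Position 2: 'c'
  Position 1: 'f'
  Position 0: 'a'
Reversed: edbgpfcfa

edbgpfcfa


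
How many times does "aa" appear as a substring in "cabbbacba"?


Searching for "aa" in "cabbbacba"
Scanning each position:
  Position 0: "ca" => no
  Position 1: "ab" => no
  Position 2: "bb" => no
  Position 3: "bb" => no
  Position 4: "ba" => no
  Position 5: "ac" => no
  Position 6: "cb" => no
  Position 7: "ba" => no
Total occurrences: 0

0


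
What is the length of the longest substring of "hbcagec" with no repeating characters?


Input: "hbcagec"
Sliding window (track last position of each char):
  Position 0 ('h'): window [0,0] length 1 -- new best
  Position 1 ('b'): window [0,1] length 2 -- new best
  Position 2 ('c'): window [0,2] length 3 -- new best
  Position 3 ('a'): window [0,3] length 4 -- new best
  Position 4 ('g'): window [0,4] length 5 -- new best
  Position 5 ('e'): window [0,5] length 6 -- new best
  Position 6 ('c'): repeat (last at 2), move window start to 3
  Position 6 ('c'): window [3,6] length 4
Longest substring with no repeats: "hbcage" with length 6

6


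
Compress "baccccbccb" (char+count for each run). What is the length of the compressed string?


Input: baccccbccb
Runs:
  'b' x 1 => "b1"
  'a' x 1 => "a1"
  'c' x 4 => "c4"
  'b' x 1 => "b1"
  'c' x 2 => "c2"
  'b' x 1 => "b1"
Compressed: "b1a1c4b1c2b1"
Compressed length: 12

12


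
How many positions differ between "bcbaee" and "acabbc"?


Comparing "bcbaee" and "acabbc" position by position:
  Position 0: 'b' vs 'a' => DIFFER
  Position 1: 'c' vs 'c' => same
  Position 2: 'b' vs 'a' => DIFFER
  Position 3: 'a' vs 'b' => DIFFER
  Position 4: 'e' vs 'b' => DIFFER
  Position 5: 'e' vs 'c' => DIFFER
Positions that differ: 5

5


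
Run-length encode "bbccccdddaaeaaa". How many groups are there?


Input: bbccccdddaaeaaa
Scanning for consecutive runs:
  Group 1: 'b' x 2 (positions 0-1)
  Group 2: 'c' x 4 (positions 2-5)
  Group 3: 'd' x 3 (positions 6-8)
  Group 4: 'a' x 2 (positions 9-10)
  Group 5: 'e' x 1 (positions 11-11)
  Group 6: 'a' x 3 (positions 12-14)
Total groups: 6

6


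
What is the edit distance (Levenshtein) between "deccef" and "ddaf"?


Computing edit distance: "deccef" -> "ddaf"
DP table:
           d    d    a    f
      0    1    2    3    4
  d   1    0    1    2    3
  e   2    1    1    2    3
  c   3    2    2    2    3
  c   4    3    3    3    3
  e   5    4    4    4    4
  f   6    5    5    5    4
Edit distance = dp[6][4] = 4

4


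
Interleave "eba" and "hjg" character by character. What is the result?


Interleaving "eba" and "hjg":
  Position 0: 'e' from first, 'h' from second => "eh"
  Position 1: 'b' from first, 'j' from second => "bj"
  Position 2: 'a' from first, 'g' from second => "ag"
Result: ehbjag

ehbjag


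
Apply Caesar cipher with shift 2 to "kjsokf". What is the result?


Caesar cipher: shift "kjsokf" by 2
  'k' (pos 10) + 2 = pos 12 = 'm'
  'j' (pos 9) + 2 = pos 11 = 'l'
  's' (pos 18) + 2 = pos 20 = 'u'
  'o' (pos 14) + 2 = pos 16 = 'q'
  'k' (pos 10) + 2 = pos 12 = 'm'
  'f' (pos 5) + 2 = pos 7 = 'h'
Result: mluqmh

mluqmh


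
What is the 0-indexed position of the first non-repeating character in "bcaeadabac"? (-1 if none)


Input: bcaeadabac
Character frequencies:
  'a': 4
  'b': 2
  'c': 2
  'd': 1
  'e': 1
Scanning left to right for freq == 1:
  Position 0 ('b'): freq=2, skip
  Position 1 ('c'): freq=2, skip
  Position 2 ('a'): freq=4, skip
  Position 3 ('e'): unique! => answer = 3

3


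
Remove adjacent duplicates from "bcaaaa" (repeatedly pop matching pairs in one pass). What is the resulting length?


Input: bcaaaa
Stack-based adjacent duplicate removal:
  Read 'b': push. Stack: b
  Read 'c': push. Stack: bc
  Read 'a': push. Stack: bca
  Read 'a': matches stack top 'a' => pop. Stack: bc
  Read 'a': push. Stack: bca
  Read 'a': matches stack top 'a' => pop. Stack: bc
Final stack: "bc" (length 2)

2


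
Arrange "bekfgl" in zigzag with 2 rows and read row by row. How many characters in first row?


Zigzag "bekfgl" into 2 rows:
Placing characters:
  'b' => row 0
  'e' => row 1
  'k' => row 0
  'f' => row 1
  'g' => row 0
  'l' => row 1
Rows:
  Row 0: "bkg"
  Row 1: "efl"
First row length: 3

3


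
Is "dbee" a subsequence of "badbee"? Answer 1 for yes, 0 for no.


Check if "dbee" is a subsequence of "badbee"
Greedy scan:
  Position 0 ('b'): no match needed
  Position 1 ('a'): no match needed
  Position 2 ('d'): matches sub[0] = 'd'
  Position 3 ('b'): matches sub[1] = 'b'
  Position 4 ('e'): matches sub[2] = 'e'
  Position 5 ('e'): matches sub[3] = 'e'
All 4 characters matched => is a subsequence

1


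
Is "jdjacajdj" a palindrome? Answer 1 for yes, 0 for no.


Input: jdjacajdj
Reversed: jdjacajdj
  Compare pos 0 ('j') with pos 8 ('j'): match
  Compare pos 1 ('d') with pos 7 ('d'): match
  Compare pos 2 ('j') with pos 6 ('j'): match
  Compare pos 3 ('a') with pos 5 ('a'): match
Result: palindrome

1


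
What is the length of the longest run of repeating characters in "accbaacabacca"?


Input: "accbaacabacca"
Scanning for longest run:
  Position 1 ('c'): new char, reset run to 1
  Position 2 ('c'): continues run of 'c', length=2
  Position 3 ('b'): new char, reset run to 1
  Position 4 ('a'): new char, reset run to 1
  Position 5 ('a'): continues run of 'a', length=2
  Position 6 ('c'): new char, reset run to 1
  Position 7 ('a'): new char, reset run to 1
  Position 8 ('b'): new char, reset run to 1
  Position 9 ('a'): new char, reset run to 1
  Position 10 ('c'): new char, reset run to 1
  Position 11 ('c'): continues run of 'c', length=2
  Position 12 ('a'): new char, reset run to 1
Longest run: 'c' with length 2

2


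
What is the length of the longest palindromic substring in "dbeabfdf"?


Input: "dbeabfdf"
Checking substrings for palindromes:
  [5:8] "fdf" (len 3) => palindrome
Longest palindromic substring: "fdf" with length 3

3


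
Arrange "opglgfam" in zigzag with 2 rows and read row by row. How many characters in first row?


Zigzag "opglgfam" into 2 rows:
Placing characters:
  'o' => row 0
  'p' => row 1
  'g' => row 0
  'l' => row 1
  'g' => row 0
  'f' => row 1
  'a' => row 0
  'm' => row 1
Rows:
  Row 0: "ogga"
  Row 1: "plfm"
First row length: 4

4


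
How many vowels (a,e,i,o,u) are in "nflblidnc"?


Input: nflblidnc
Checking each character:
  'n' at position 0: consonant
  'f' at position 1: consonant
  'l' at position 2: consonant
  'b' at position 3: consonant
  'l' at position 4: consonant
  'i' at position 5: vowel (running total: 1)
  'd' at position 6: consonant
  'n' at position 7: consonant
  'c' at position 8: consonant
Total vowels: 1

1


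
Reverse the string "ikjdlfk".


Input: ikjdlfk
Reading characters right to left:
  Position 6: 'k'
  Position 5: 'f'
  Position 4: 'l'
  Position 3: 'd'
  Position 2: 'j'
  Position 1: 'k'
  Position 0: 'i'
Reversed: kfldjki

kfldjki


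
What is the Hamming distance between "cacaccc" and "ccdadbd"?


Comparing "cacaccc" and "ccdadbd" position by position:
  Position 0: 'c' vs 'c' => same
  Position 1: 'a' vs 'c' => differ
  Position 2: 'c' vs 'd' => differ
  Position 3: 'a' vs 'a' => same
  Position 4: 'c' vs 'd' => differ
  Position 5: 'c' vs 'b' => differ
  Position 6: 'c' vs 'd' => differ
Total differences (Hamming distance): 5

5


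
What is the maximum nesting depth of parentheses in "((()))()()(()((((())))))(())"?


Input: "((()))()()(()((((())))))(())"
Tracking depth:
  Position 0 '(': depth becomes 1
  Position 1 '(': depth becomes 2
  Position 2 '(': depth becomes 3
  Position 3 ')': depth becomes 2
  Position 4 ')': depth becomes 1
  Position 5 ')': depth becomes 0
  Position 6 '(': depth becomes 1
  Position 7 ')': depth becomes 0
  Position 8 '(': depth becomes 1
  Position 9 ')': depth becomes 0
  Position 10 '(': depth becomes 1
  Position 11 '(': depth becomes 2
  Position 12 ')': depth becomes 1
  Position 13 '(': depth becomes 2
  Position 14 '(': depth becomes 3
  Position 15 '(': depth becomes 4
  Position 16 '(': depth becomes 5
  Position 17 '(': depth becomes 6
  Position 18 ')': depth becomes 5
  Position 19 ')': depth becomes 4
  Position 20 ')': depth becomes 3
  Position 21 ')': depth becomes 2
  Position 22 ')': depth becomes 1
  Position 23 ')': depth becomes 0
  Position 24 '(': depth becomes 1
  Position 25 '(': depth becomes 2
  Position 26 ')': depth becomes 1
  Position 27 ')': depth becomes 0
Maximum depth reached: 6

6


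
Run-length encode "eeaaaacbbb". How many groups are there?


Input: eeaaaacbbb
Scanning for consecutive runs:
  Group 1: 'e' x 2 (positions 0-1)
  Group 2: 'a' x 4 (positions 2-5)
  Group 3: 'c' x 1 (positions 6-6)
  Group 4: 'b' x 3 (positions 7-9)
Total groups: 4

4


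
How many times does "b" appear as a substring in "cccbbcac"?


Searching for "b" in "cccbbcac"
Scanning each position:
  Position 0: "c" => no
  Position 1: "c" => no
  Position 2: "c" => no
  Position 3: "b" => MATCH
  Position 4: "b" => MATCH
  Position 5: "c" => no
  Position 6: "a" => no
  Position 7: "c" => no
Total occurrences: 2

2


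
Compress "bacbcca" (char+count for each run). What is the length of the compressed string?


Input: bacbcca
Runs:
  'b' x 1 => "b1"
  'a' x 1 => "a1"
  'c' x 1 => "c1"
  'b' x 1 => "b1"
  'c' x 2 => "c2"
  'a' x 1 => "a1"
Compressed: "b1a1c1b1c2a1"
Compressed length: 12

12


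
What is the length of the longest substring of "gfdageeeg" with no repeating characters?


Input: "gfdageeeg"
Sliding window (track last position of each char):
  Position 0 ('g'): window [0,0] length 1 -- new best
  Position 1 ('f'): window [0,1] length 2 -- new best
  Position 2 ('d'): window [0,2] length 3 -- new best
  Position 3 ('a'): window [0,3] length 4 -- new best
  Position 4 ('g'): repeat (last at 0), move window start to 1
  Position 4 ('g'): window [1,4] length 4
  Position 5 ('e'): window [1,5] length 5 -- new best
  Position 6 ('e'): repeat (last at 5), move window start to 6
  Position 6 ('e'): window [6,6] length 1
  Position 7 ('e'): repeat (last at 6), move window start to 7
  Position 7 ('e'): window [7,7] length 1
  Position 8 ('g'): window [7,8] length 2
Longest substring with no repeats: "fdage" with length 5

5


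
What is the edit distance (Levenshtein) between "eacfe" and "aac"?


Computing edit distance: "eacfe" -> "aac"
DP table:
           a    a    c
      0    1    2    3
  e   1    1    2    3
  a   2    1    1    2
  c   3    2    2    1
  f   4    3    3    2
  e   5    4    4    3
Edit distance = dp[5][3] = 3

3


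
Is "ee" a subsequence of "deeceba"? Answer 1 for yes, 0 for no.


Check if "ee" is a subsequence of "deeceba"
Greedy scan:
  Position 0 ('d'): no match needed
  Position 1 ('e'): matches sub[0] = 'e'
  Position 2 ('e'): matches sub[1] = 'e'
  Position 3 ('c'): no match needed
  Position 4 ('e'): no match needed
  Position 5 ('b'): no match needed
  Position 6 ('a'): no match needed
All 2 characters matched => is a subsequence

1


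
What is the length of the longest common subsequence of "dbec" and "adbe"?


LCS of "dbec" and "adbe"
DP table:
           a    d    b    e
      0    0    0    0    0
  d   0    0    1    1    1
  b   0    0    1    2    2
  e   0    0    1    2    3
  c   0    0    1    2    3
LCS length = dp[4][4] = 3

3


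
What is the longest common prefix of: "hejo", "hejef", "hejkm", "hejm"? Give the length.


Words: hejo, hejef, hejkm, hejm
  Position 0: all 'h' => match
  Position 1: all 'e' => match
  Position 2: all 'j' => match
  Position 3: ('o', 'e', 'k', 'm') => mismatch, stop
LCP = "hej" (length 3)

3


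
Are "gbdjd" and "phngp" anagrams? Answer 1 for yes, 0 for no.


Strings: "gbdjd", "phngp"
Sorted first:  bddgj
Sorted second: ghnpp
Differ at position 0: 'b' vs 'g' => not anagrams

0


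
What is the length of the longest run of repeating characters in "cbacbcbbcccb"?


Input: "cbacbcbbcccb"
Scanning for longest run:
  Position 1 ('b'): new char, reset run to 1
  Position 2 ('a'): new char, reset run to 1
  Position 3 ('c'): new char, reset run to 1
  Position 4 ('b'): new char, reset run to 1
  Position 5 ('c'): new char, reset run to 1
  Position 6 ('b'): new char, reset run to 1
  Position 7 ('b'): continues run of 'b', length=2
  Position 8 ('c'): new char, reset run to 1
  Position 9 ('c'): continues run of 'c', length=2
  Position 10 ('c'): continues run of 'c', length=3
  Position 11 ('b'): new char, reset run to 1
Longest run: 'c' with length 3

3


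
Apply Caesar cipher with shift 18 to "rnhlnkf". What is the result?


Caesar cipher: shift "rnhlnkf" by 18
  'r' (pos 17) + 18 = pos 9 = 'j'
  'n' (pos 13) + 18 = pos 5 = 'f'
  'h' (pos 7) + 18 = pos 25 = 'z'
  'l' (pos 11) + 18 = pos 3 = 'd'
  'n' (pos 13) + 18 = pos 5 = 'f'
  'k' (pos 10) + 18 = pos 2 = 'c'
  'f' (pos 5) + 18 = pos 23 = 'x'
Result: jfzdfcx

jfzdfcx


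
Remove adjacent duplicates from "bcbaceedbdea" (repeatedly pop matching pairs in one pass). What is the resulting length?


Input: bcbaceedbdea
Stack-based adjacent duplicate removal:
  Read 'b': push. Stack: b
  Read 'c': push. Stack: bc
  Read 'b': push. Stack: bcb
  Read 'a': push. Stack: bcba
  Read 'c': push. Stack: bcbac
  Read 'e': push. Stack: bcbace
  Read 'e': matches stack top 'e' => pop. Stack: bcbac
  Read 'd': push. Stack: bcbacd
  Read 'b': push. Stack: bcbacdb
  Read 'd': push. Stack: bcbacdbd
  Read 'e': push. Stack: bcbacdbde
  Read 'a': push. Stack: bcbacdbdea
Final stack: "bcbacdbdea" (length 10)

10


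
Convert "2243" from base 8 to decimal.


Input: "2243" in base 8
Positional expansion:
  Digit '2' (value 2) x 8^3 = 1024
  Digit '2' (value 2) x 8^2 = 128
  Digit '4' (value 4) x 8^1 = 32
  Digit '3' (value 3) x 8^0 = 3
Sum = 1187

1187


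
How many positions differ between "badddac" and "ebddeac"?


Comparing "badddac" and "ebddeac" position by position:
  Position 0: 'b' vs 'e' => DIFFER
  Position 1: 'a' vs 'b' => DIFFER
  Position 2: 'd' vs 'd' => same
  Position 3: 'd' vs 'd' => same
  Position 4: 'd' vs 'e' => DIFFER
  Position 5: 'a' vs 'a' => same
  Position 6: 'c' vs 'c' => same
Positions that differ: 3

3


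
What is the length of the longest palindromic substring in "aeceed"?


Input: "aeceed"
Checking substrings for palindromes:
  [1:4] "ece" (len 3) => palindrome
  [3:5] "ee" (len 2) => palindrome
Longest palindromic substring: "ece" with length 3

3


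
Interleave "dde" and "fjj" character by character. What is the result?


Interleaving "dde" and "fjj":
  Position 0: 'd' from first, 'f' from second => "df"
  Position 1: 'd' from first, 'j' from second => "dj"
  Position 2: 'e' from first, 'j' from second => "ej"
Result: dfdjej

dfdjej


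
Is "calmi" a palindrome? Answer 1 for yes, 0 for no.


Input: calmi
Reversed: imlac
  Compare pos 0 ('c') with pos 4 ('i'): MISMATCH
  Compare pos 1 ('a') with pos 3 ('m'): MISMATCH
Result: not a palindrome

0


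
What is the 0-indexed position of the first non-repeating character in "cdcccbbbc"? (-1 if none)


Input: cdcccbbbc
Character frequencies:
  'b': 3
  'c': 5
  'd': 1
Scanning left to right for freq == 1:
  Position 0 ('c'): freq=5, skip
  Position 1 ('d'): unique! => answer = 1

1


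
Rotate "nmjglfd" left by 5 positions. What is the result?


Input: "nmjglfd", rotate left by 5
First 5 characters: "nmjgl"
Remaining characters: "fd"
Concatenate remaining + first: "fd" + "nmjgl" = "fdnmjgl"

fdnmjgl


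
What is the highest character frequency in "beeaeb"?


Input: beeaeb
Character counts:
  'a': 1
  'b': 2
  'e': 3
Maximum frequency: 3

3


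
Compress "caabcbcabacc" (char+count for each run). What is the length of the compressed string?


Input: caabcbcabacc
Runs:
  'c' x 1 => "c1"
  'a' x 2 => "a2"
  'b' x 1 => "b1"
  'c' x 1 => "c1"
  'b' x 1 => "b1"
  'c' x 1 => "c1"
  'a' x 1 => "a1"
  'b' x 1 => "b1"
  'a' x 1 => "a1"
  'c' x 2 => "c2"
Compressed: "c1a2b1c1b1c1a1b1a1c2"
Compressed length: 20

20


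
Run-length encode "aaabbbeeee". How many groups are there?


Input: aaabbbeeee
Scanning for consecutive runs:
  Group 1: 'a' x 3 (positions 0-2)
  Group 2: 'b' x 3 (positions 3-5)
  Group 3: 'e' x 4 (positions 6-9)
Total groups: 3

3


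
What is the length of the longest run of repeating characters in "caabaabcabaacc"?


Input: "caabaabcabaacc"
Scanning for longest run:
  Position 1 ('a'): new char, reset run to 1
  Position 2 ('a'): continues run of 'a', length=2
  Position 3 ('b'): new char, reset run to 1
  Position 4 ('a'): new char, reset run to 1
  Position 5 ('a'): continues run of 'a', length=2
  Position 6 ('b'): new char, reset run to 1
  Position 7 ('c'): new char, reset run to 1
  Position 8 ('a'): new char, reset run to 1
  Position 9 ('b'): new char, reset run to 1
  Position 10 ('a'): new char, reset run to 1
  Position 11 ('a'): continues run of 'a', length=2
  Position 12 ('c'): new char, reset run to 1
  Position 13 ('c'): continues run of 'c', length=2
Longest run: 'a' with length 2

2


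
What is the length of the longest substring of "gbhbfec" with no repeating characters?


Input: "gbhbfec"
Sliding window (track last position of each char):
  Position 0 ('g'): window [0,0] length 1 -- new best
  Position 1 ('b'): window [0,1] length 2 -- new best
  Position 2 ('h'): window [0,2] length 3 -- new best
  Position 3 ('b'): repeat (last at 1), move window start to 2
  Position 3 ('b'): window [2,3] length 2
  Position 4 ('f'): window [2,4] length 3
  Position 5 ('e'): window [2,5] length 4 -- new best
  Position 6 ('c'): window [2,6] length 5 -- new best
Longest substring with no repeats: "hbfec" with length 5

5


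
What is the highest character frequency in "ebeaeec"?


Input: ebeaeec
Character counts:
  'a': 1
  'b': 1
  'c': 1
  'e': 4
Maximum frequency: 4

4


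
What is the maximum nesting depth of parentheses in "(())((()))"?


Input: "(())((()))"
Tracking depth:
  Position 0 '(': depth becomes 1
  Position 1 '(': depth becomes 2
  Position 2 ')': depth becomes 1
  Position 3 ')': depth becomes 0
  Position 4 '(': depth becomes 1
  Position 5 '(': depth becomes 2
  Position 6 '(': depth becomes 3
  Position 7 ')': depth becomes 2
  Position 8 ')': depth becomes 1
  Position 9 ')': depth becomes 0
Maximum depth reached: 3

3


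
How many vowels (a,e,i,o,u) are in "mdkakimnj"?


Input: mdkakimnj
Checking each character:
  'm' at position 0: consonant
  'd' at position 1: consonant
  'k' at position 2: consonant
  'a' at position 3: vowel (running total: 1)
  'k' at position 4: consonant
  'i' at position 5: vowel (running total: 2)
  'm' at position 6: consonant
  'n' at position 7: consonant
  'j' at position 8: consonant
Total vowels: 2

2


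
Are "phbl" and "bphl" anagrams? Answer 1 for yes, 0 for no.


Strings: "phbl", "bphl"
Sorted first:  bhlp
Sorted second: bhlp
Sorted forms match => anagrams

1


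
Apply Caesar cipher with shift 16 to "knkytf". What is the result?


Caesar cipher: shift "knkytf" by 16
  'k' (pos 10) + 16 = pos 0 = 'a'
  'n' (pos 13) + 16 = pos 3 = 'd'
  'k' (pos 10) + 16 = pos 0 = 'a'
  'y' (pos 24) + 16 = pos 14 = 'o'
  't' (pos 19) + 16 = pos 9 = 'j'
  'f' (pos 5) + 16 = pos 21 = 'v'
Result: adaojv

adaojv


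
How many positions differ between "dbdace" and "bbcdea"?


Comparing "dbdace" and "bbcdea" position by position:
  Position 0: 'd' vs 'b' => DIFFER
  Position 1: 'b' vs 'b' => same
  Position 2: 'd' vs 'c' => DIFFER
  Position 3: 'a' vs 'd' => DIFFER
  Position 4: 'c' vs 'e' => DIFFER
  Position 5: 'e' vs 'a' => DIFFER
Positions that differ: 5

5


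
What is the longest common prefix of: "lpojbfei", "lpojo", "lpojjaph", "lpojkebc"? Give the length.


Words: lpojbfei, lpojo, lpojjaph, lpojkebc
  Position 0: all 'l' => match
  Position 1: all 'p' => match
  Position 2: all 'o' => match
  Position 3: all 'j' => match
  Position 4: ('b', 'o', 'j', 'k') => mismatch, stop
LCP = "lpoj" (length 4)

4


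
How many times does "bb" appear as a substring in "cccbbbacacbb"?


Searching for "bb" in "cccbbbacacbb"
Scanning each position:
  Position 0: "cc" => no
  Position 1: "cc" => no
  Position 2: "cb" => no
  Position 3: "bb" => MATCH
  Position 4: "bb" => MATCH
  Position 5: "ba" => no
  Position 6: "ac" => no
  Position 7: "ca" => no
  Position 8: "ac" => no
  Position 9: "cb" => no
  Position 10: "bb" => MATCH
Total occurrences: 3

3


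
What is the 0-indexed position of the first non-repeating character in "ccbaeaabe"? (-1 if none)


Input: ccbaeaabe
Character frequencies:
  'a': 3
  'b': 2
  'c': 2
  'e': 2
Scanning left to right for freq == 1:
  Position 0 ('c'): freq=2, skip
  Position 1 ('c'): freq=2, skip
  Position 2 ('b'): freq=2, skip
  Position 3 ('a'): freq=3, skip
  Position 4 ('e'): freq=2, skip
  Position 5 ('a'): freq=3, skip
  Position 6 ('a'): freq=3, skip
  Position 7 ('b'): freq=2, skip
  Position 8 ('e'): freq=2, skip
  No unique character found => answer = -1

-1


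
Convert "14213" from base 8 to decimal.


Input: "14213" in base 8
Positional expansion:
  Digit '1' (value 1) x 8^4 = 4096
  Digit '4' (value 4) x 8^3 = 2048
  Digit '2' (value 2) x 8^2 = 128
  Digit '1' (value 1) x 8^1 = 8
  Digit '3' (value 3) x 8^0 = 3
Sum = 6283

6283


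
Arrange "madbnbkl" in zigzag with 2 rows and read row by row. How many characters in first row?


Zigzag "madbnbkl" into 2 rows:
Placing characters:
  'm' => row 0
  'a' => row 1
  'd' => row 0
  'b' => row 1
  'n' => row 0
  'b' => row 1
  'k' => row 0
  'l' => row 1
Rows:
  Row 0: "mdnk"
  Row 1: "abbl"
First row length: 4

4


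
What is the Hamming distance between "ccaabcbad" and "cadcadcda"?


Comparing "ccaabcbad" and "cadcadcda" position by position:
  Position 0: 'c' vs 'c' => same
  Position 1: 'c' vs 'a' => differ
  Position 2: 'a' vs 'd' => differ
  Position 3: 'a' vs 'c' => differ
  Position 4: 'b' vs 'a' => differ
  Position 5: 'c' vs 'd' => differ
  Position 6: 'b' vs 'c' => differ
  Position 7: 'a' vs 'd' => differ
  Position 8: 'd' vs 'a' => differ
Total differences (Hamming distance): 8

8


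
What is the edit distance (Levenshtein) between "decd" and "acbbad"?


Computing edit distance: "decd" -> "acbbad"
DP table:
           a    c    b    b    a    d
      0    1    2    3    4    5    6
  d   1    1    2    3    4    5    5
  e   2    2    2    3    4    5    6
  c   3    3    2    3    4    5    6
  d   4    4    3    3    4    5    5
Edit distance = dp[4][6] = 5

5


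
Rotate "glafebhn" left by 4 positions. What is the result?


Input: "glafebhn", rotate left by 4
First 4 characters: "glaf"
Remaining characters: "ebhn"
Concatenate remaining + first: "ebhn" + "glaf" = "ebhnglaf"

ebhnglaf


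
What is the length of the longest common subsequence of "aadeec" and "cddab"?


LCS of "aadeec" and "cddab"
DP table:
           c    d    d    a    b
      0    0    0    0    0    0
  a   0    0    0    0    1    1
  a   0    0    0    0    1    1
  d   0    0    1    1    1    1
  e   0    0    1    1    1    1
  e   0    0    1    1    1    1
  c   0    1    1    1    1    1
LCS length = dp[6][5] = 1

1


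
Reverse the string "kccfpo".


Input: kccfpo
Reading characters right to left:
  Position 5: 'o'
  Position 4: 'p'
  Position 3: 'f'
  Position 2: 'c'
  Position 1: 'c'
  Position 0: 'k'
Reversed: opfcck

opfcck


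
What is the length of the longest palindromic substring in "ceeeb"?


Input: "ceeeb"
Checking substrings for palindromes:
  [1:4] "eee" (len 3) => palindrome
  [1:3] "ee" (len 2) => palindrome
  [2:4] "ee" (len 2) => palindrome
Longest palindromic substring: "eee" with length 3

3


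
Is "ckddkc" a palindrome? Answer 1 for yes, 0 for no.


Input: ckddkc
Reversed: ckddkc
  Compare pos 0 ('c') with pos 5 ('c'): match
  Compare pos 1 ('k') with pos 4 ('k'): match
  Compare pos 2 ('d') with pos 3 ('d'): match
Result: palindrome

1


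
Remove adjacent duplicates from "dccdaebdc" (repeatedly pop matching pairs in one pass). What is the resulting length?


Input: dccdaebdc
Stack-based adjacent duplicate removal:
  Read 'd': push. Stack: d
  Read 'c': push. Stack: dc
  Read 'c': matches stack top 'c' => pop. Stack: d
  Read 'd': matches stack top 'd' => pop. Stack: (empty)
  Read 'a': push. Stack: a
  Read 'e': push. Stack: ae
  Read 'b': push. Stack: aeb
  Read 'd': push. Stack: aebd
  Read 'c': push. Stack: aebdc
Final stack: "aebdc" (length 5)

5


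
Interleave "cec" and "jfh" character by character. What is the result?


Interleaving "cec" and "jfh":
  Position 0: 'c' from first, 'j' from second => "cj"
  Position 1: 'e' from first, 'f' from second => "ef"
  Position 2: 'c' from first, 'h' from second => "ch"
Result: cjefch

cjefch


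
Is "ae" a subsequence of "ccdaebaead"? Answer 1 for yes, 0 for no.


Check if "ae" is a subsequence of "ccdaebaead"
Greedy scan:
  Position 0 ('c'): no match needed
  Position 1 ('c'): no match needed
  Position 2 ('d'): no match needed
  Position 3 ('a'): matches sub[0] = 'a'
  Position 4 ('e'): matches sub[1] = 'e'
  Position 5 ('b'): no match needed
  Position 6 ('a'): no match needed
  Position 7 ('e'): no match needed
  Position 8 ('a'): no match needed
  Position 9 ('d'): no match needed
All 2 characters matched => is a subsequence

1


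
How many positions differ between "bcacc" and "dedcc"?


Comparing "bcacc" and "dedcc" position by position:
  Position 0: 'b' vs 'd' => DIFFER
  Position 1: 'c' vs 'e' => DIFFER
  Position 2: 'a' vs 'd' => DIFFER
  Position 3: 'c' vs 'c' => same
  Position 4: 'c' vs 'c' => same
Positions that differ: 3

3


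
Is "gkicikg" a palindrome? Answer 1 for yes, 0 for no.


Input: gkicikg
Reversed: gkicikg
  Compare pos 0 ('g') with pos 6 ('g'): match
  Compare pos 1 ('k') with pos 5 ('k'): match
  Compare pos 2 ('i') with pos 4 ('i'): match
Result: palindrome

1


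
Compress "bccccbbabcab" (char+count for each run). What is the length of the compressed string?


Input: bccccbbabcab
Runs:
  'b' x 1 => "b1"
  'c' x 4 => "c4"
  'b' x 2 => "b2"
  'a' x 1 => "a1"
  'b' x 1 => "b1"
  'c' x 1 => "c1"
  'a' x 1 => "a1"
  'b' x 1 => "b1"
Compressed: "b1c4b2a1b1c1a1b1"
Compressed length: 16

16


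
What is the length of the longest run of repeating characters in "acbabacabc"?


Input: "acbabacabc"
Scanning for longest run:
  Position 1 ('c'): new char, reset run to 1
  Position 2 ('b'): new char, reset run to 1
  Position 3 ('a'): new char, reset run to 1
  Position 4 ('b'): new char, reset run to 1
  Position 5 ('a'): new char, reset run to 1
  Position 6 ('c'): new char, reset run to 1
  Position 7 ('a'): new char, reset run to 1
  Position 8 ('b'): new char, reset run to 1
  Position 9 ('c'): new char, reset run to 1
Longest run: 'a' with length 1

1


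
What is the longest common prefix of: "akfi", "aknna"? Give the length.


Words: akfi, aknna
  Position 0: all 'a' => match
  Position 1: all 'k' => match
  Position 2: ('f', 'n') => mismatch, stop
LCP = "ak" (length 2)

2


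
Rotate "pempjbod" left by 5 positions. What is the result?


Input: "pempjbod", rotate left by 5
First 5 characters: "pempj"
Remaining characters: "bod"
Concatenate remaining + first: "bod" + "pempj" = "bodpempj"

bodpempj


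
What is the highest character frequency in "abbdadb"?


Input: abbdadb
Character counts:
  'a': 2
  'b': 3
  'd': 2
Maximum frequency: 3

3


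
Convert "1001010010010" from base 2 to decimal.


Input: "1001010010010" in base 2
Positional expansion:
  Digit '1' (value 1) x 2^12 = 4096
  Digit '0' (value 0) x 2^11 = 0
  Digit '0' (value 0) x 2^10 = 0
  Digit '1' (value 1) x 2^9 = 512
  Digit '0' (value 0) x 2^8 = 0
  Digit '1' (value 1) x 2^7 = 128
  Digit '0' (value 0) x 2^6 = 0
  Digit '0' (value 0) x 2^5 = 0
  Digit '1' (value 1) x 2^4 = 16
  Digit '0' (value 0) x 2^3 = 0
  Digit '0' (value 0) x 2^2 = 0
  Digit '1' (value 1) x 2^1 = 2
  Digit '0' (value 0) x 2^0 = 0
Sum = 4754

4754


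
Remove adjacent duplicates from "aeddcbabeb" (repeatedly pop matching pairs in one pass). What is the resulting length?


Input: aeddcbabeb
Stack-based adjacent duplicate removal:
  Read 'a': push. Stack: a
  Read 'e': push. Stack: ae
  Read 'd': push. Stack: aed
  Read 'd': matches stack top 'd' => pop. Stack: ae
  Read 'c': push. Stack: aec
  Read 'b': push. Stack: aecb
  Read 'a': push. Stack: aecba
  Read 'b': push. Stack: aecbab
  Read 'e': push. Stack: aecbabe
  Read 'b': push. Stack: aecbabeb
Final stack: "aecbabeb" (length 8)

8


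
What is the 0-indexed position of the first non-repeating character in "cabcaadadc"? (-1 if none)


Input: cabcaadadc
Character frequencies:
  'a': 4
  'b': 1
  'c': 3
  'd': 2
Scanning left to right for freq == 1:
  Position 0 ('c'): freq=3, skip
  Position 1 ('a'): freq=4, skip
  Position 2 ('b'): unique! => answer = 2

2


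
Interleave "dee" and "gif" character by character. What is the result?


Interleaving "dee" and "gif":
  Position 0: 'd' from first, 'g' from second => "dg"
  Position 1: 'e' from first, 'i' from second => "ei"
  Position 2: 'e' from first, 'f' from second => "ef"
Result: dgeief

dgeief


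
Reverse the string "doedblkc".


Input: doedblkc
Reading characters right to left:
  Position 7: 'c'
  Position 6: 'k'
  Position 5: 'l'
  Position 4: 'b'
  Position 3: 'd'
  Position 2: 'e'
  Position 1: 'o'
  Position 0: 'd'
Reversed: cklbdeod

cklbdeod


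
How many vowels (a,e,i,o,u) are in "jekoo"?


Input: jekoo
Checking each character:
  'j' at position 0: consonant
  'e' at position 1: vowel (running total: 1)
  'k' at position 2: consonant
  'o' at position 3: vowel (running total: 2)
  'o' at position 4: vowel (running total: 3)
Total vowels: 3

3


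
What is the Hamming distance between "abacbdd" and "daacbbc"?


Comparing "abacbdd" and "daacbbc" position by position:
  Position 0: 'a' vs 'd' => differ
  Position 1: 'b' vs 'a' => differ
  Position 2: 'a' vs 'a' => same
  Position 3: 'c' vs 'c' => same
  Position 4: 'b' vs 'b' => same
  Position 5: 'd' vs 'b' => differ
  Position 6: 'd' vs 'c' => differ
Total differences (Hamming distance): 4

4


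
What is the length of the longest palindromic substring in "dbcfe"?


Input: "dbcfe"
Checking substrings for palindromes:
  No multi-char palindromic substrings found
Longest palindromic substring: "d" with length 1

1


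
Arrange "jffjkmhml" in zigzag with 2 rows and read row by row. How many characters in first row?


Zigzag "jffjkmhml" into 2 rows:
Placing characters:
  'j' => row 0
  'f' => row 1
  'f' => row 0
  'j' => row 1
  'k' => row 0
  'm' => row 1
  'h' => row 0
  'm' => row 1
  'l' => row 0
Rows:
  Row 0: "jfkhl"
  Row 1: "fjmm"
First row length: 5

5


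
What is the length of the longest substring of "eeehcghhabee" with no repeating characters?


Input: "eeehcghhabee"
Sliding window (track last position of each char):
  Position 0 ('e'): window [0,0] length 1 -- new best
  Position 1 ('e'): repeat (last at 0), move window start to 1
  Position 1 ('e'): window [1,1] length 1
  Position 2 ('e'): repeat (last at 1), move window start to 2
  Position 2 ('e'): window [2,2] length 1
  Position 3 ('h'): window [2,3] length 2 -- new best
  Position 4 ('c'): window [2,4] length 3 -- new best
  Position 5 ('g'): window [2,5] length 4 -- new best
  Position 6 ('h'): repeat (last at 3), move window start to 4
  Position 6 ('h'): window [4,6] length 3
  Position 7 ('h'): repeat (last at 6), move window start to 7
  Position 7 ('h'): window [7,7] length 1
  Position 8 ('a'): window [7,8] length 2
  Position 9 ('b'): window [7,9] length 3
  Position 10 ('e'): window [7,10] length 4
  Position 11 ('e'): repeat (last at 10), move window start to 11
  Position 11 ('e'): window [11,11] length 1
Longest substring with no repeats: "ehcg" with length 4

4


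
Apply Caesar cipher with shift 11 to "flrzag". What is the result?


Caesar cipher: shift "flrzag" by 11
  'f' (pos 5) + 11 = pos 16 = 'q'
  'l' (pos 11) + 11 = pos 22 = 'w'
  'r' (pos 17) + 11 = pos 2 = 'c'
  'z' (pos 25) + 11 = pos 10 = 'k'
  'a' (pos 0) + 11 = pos 11 = 'l'
  'g' (pos 6) + 11 = pos 17 = 'r'
Result: qwcklr

qwcklr


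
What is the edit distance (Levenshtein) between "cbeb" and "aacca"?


Computing edit distance: "cbeb" -> "aacca"
DP table:
           a    a    c    c    a
      0    1    2    3    4    5
  c   1    1    2    2    3    4
  b   2    2    2    3    3    4
  e   3    3    3    3    4    4
  b   4    4    4    4    4    5
Edit distance = dp[4][5] = 5

5


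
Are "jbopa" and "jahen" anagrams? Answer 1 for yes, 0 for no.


Strings: "jbopa", "jahen"
Sorted first:  abjop
Sorted second: aehjn
Differ at position 1: 'b' vs 'e' => not anagrams

0


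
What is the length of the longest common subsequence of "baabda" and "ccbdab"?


LCS of "baabda" and "ccbdab"
DP table:
           c    c    b    d    a    b
      0    0    0    0    0    0    0
  b   0    0    0    1    1    1    1
  a   0    0    0    1    1    2    2
  a   0    0    0    1    1    2    2
  b   0    0    0    1    1    2    3
  d   0    0    0    1    2    2    3
  a   0    0    0    1    2    3    3
LCS length = dp[6][6] = 3

3


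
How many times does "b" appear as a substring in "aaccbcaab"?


Searching for "b" in "aaccbcaab"
Scanning each position:
  Position 0: "a" => no
  Position 1: "a" => no
  Position 2: "c" => no
  Position 3: "c" => no
  Position 4: "b" => MATCH
  Position 5: "c" => no
  Position 6: "a" => no
  Position 7: "a" => no
  Position 8: "b" => MATCH
Total occurrences: 2

2


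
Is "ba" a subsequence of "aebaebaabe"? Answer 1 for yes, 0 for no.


Check if "ba" is a subsequence of "aebaebaabe"
Greedy scan:
  Position 0 ('a'): no match needed
  Position 1 ('e'): no match needed
  Position 2 ('b'): matches sub[0] = 'b'
  Position 3 ('a'): matches sub[1] = 'a'
  Position 4 ('e'): no match needed
  Position 5 ('b'): no match needed
  Position 6 ('a'): no match needed
  Position 7 ('a'): no match needed
  Position 8 ('b'): no match needed
  Position 9 ('e'): no match needed
All 2 characters matched => is a subsequence

1


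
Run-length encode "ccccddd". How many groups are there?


Input: ccccddd
Scanning for consecutive runs:
  Group 1: 'c' x 4 (positions 0-3)
  Group 2: 'd' x 3 (positions 4-6)
Total groups: 2

2


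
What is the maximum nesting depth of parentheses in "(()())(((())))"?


Input: "(()())(((())))"
Tracking depth:
  Position 0 '(': depth becomes 1
  Position 1 '(': depth becomes 2
  Position 2 ')': depth becomes 1
  Position 3 '(': depth becomes 2
  Position 4 ')': depth becomes 1
  Position 5 ')': depth becomes 0
  Position 6 '(': depth becomes 1
  Position 7 '(': depth becomes 2
  Position 8 '(': depth becomes 3
  Position 9 '(': depth becomes 4
  Position 10 ')': depth becomes 3
  Position 11 ')': depth becomes 2
  Position 12 ')': depth becomes 1
  Position 13 ')': depth becomes 0
Maximum depth reached: 4

4


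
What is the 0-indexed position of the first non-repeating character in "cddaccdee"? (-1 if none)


Input: cddaccdee
Character frequencies:
  'a': 1
  'c': 3
  'd': 3
  'e': 2
Scanning left to right for freq == 1:
  Position 0 ('c'): freq=3, skip
  Position 1 ('d'): freq=3, skip
  Position 2 ('d'): freq=3, skip
  Position 3 ('a'): unique! => answer = 3

3


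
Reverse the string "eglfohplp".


Input: eglfohplp
Reading characters right to left:
  Position 8: 'p'
  Position 7: 'l'
  Position 6: 'p'
  Position 5: 'h'
  Position 4: 'o'
  Position 3: 'f'
  Position 2: 'l'
  Position 1: 'g'
  Position 0: 'e'
Reversed: plphoflge

plphoflge


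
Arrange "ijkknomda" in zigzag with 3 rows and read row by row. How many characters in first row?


Zigzag "ijkknomda" into 3 rows:
Placing characters:
  'i' => row 0
  'j' => row 1
  'k' => row 2
  'k' => row 1
  'n' => row 0
  'o' => row 1
  'm' => row 2
  'd' => row 1
  'a' => row 0
Rows:
  Row 0: "ina"
  Row 1: "jkod"
  Row 2: "km"
First row length: 3

3


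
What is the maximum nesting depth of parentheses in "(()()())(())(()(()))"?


Input: "(()()())(())(()(()))"
Tracking depth:
  Position 0 '(': depth becomes 1
  Position 1 '(': depth becomes 2
  Position 2 ')': depth becomes 1
  Position 3 '(': depth becomes 2
  Position 4 ')': depth becomes 1
  Position 5 '(': depth becomes 2
  Position 6 ')': depth becomes 1
  Position 7 ')': depth becomes 0
  Position 8 '(': depth becomes 1
  Position 9 '(': depth becomes 2
  Position 10 ')': depth becomes 1
  Position 11 ')': depth becomes 0
  Position 12 '(': depth becomes 1
  Position 13 '(': depth becomes 2
  Position 14 ')': depth becomes 1
  Position 15 '(': depth becomes 2
  Position 16 '(': depth becomes 3
  Position 17 ')': depth becomes 2
  Position 18 ')': depth becomes 1
  Position 19 ')': depth becomes 0
Maximum depth reached: 3

3


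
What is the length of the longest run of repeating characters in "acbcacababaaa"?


Input: "acbcacababaaa"
Scanning for longest run:
  Position 1 ('c'): new char, reset run to 1
  Position 2 ('b'): new char, reset run to 1
  Position 3 ('c'): new char, reset run to 1
  Position 4 ('a'): new char, reset run to 1
  Position 5 ('c'): new char, reset run to 1
  Position 6 ('a'): new char, reset run to 1
  Position 7 ('b'): new char, reset run to 1
  Position 8 ('a'): new char, reset run to 1
  Position 9 ('b'): new char, reset run to 1
  Position 10 ('a'): new char, reset run to 1
  Position 11 ('a'): continues run of 'a', length=2
  Position 12 ('a'): continues run of 'a', length=3
Longest run: 'a' with length 3

3


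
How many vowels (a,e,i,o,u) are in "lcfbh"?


Input: lcfbh
Checking each character:
  'l' at position 0: consonant
  'c' at position 1: consonant
  'f' at position 2: consonant
  'b' at position 3: consonant
  'h' at position 4: consonant
Total vowels: 0

0


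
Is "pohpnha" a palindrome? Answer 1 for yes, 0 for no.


Input: pohpnha
Reversed: ahnphop
  Compare pos 0 ('p') with pos 6 ('a'): MISMATCH
  Compare pos 1 ('o') with pos 5 ('h'): MISMATCH
  Compare pos 2 ('h') with pos 4 ('n'): MISMATCH
Result: not a palindrome

0


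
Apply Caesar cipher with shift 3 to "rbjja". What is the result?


Caesar cipher: shift "rbjja" by 3
  'r' (pos 17) + 3 = pos 20 = 'u'
  'b' (pos 1) + 3 = pos 4 = 'e'
  'j' (pos 9) + 3 = pos 12 = 'm'
  'j' (pos 9) + 3 = pos 12 = 'm'
  'a' (pos 0) + 3 = pos 3 = 'd'
Result: uemmd

uemmd


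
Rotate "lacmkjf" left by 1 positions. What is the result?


Input: "lacmkjf", rotate left by 1
First 1 characters: "l"
Remaining characters: "acmkjf"
Concatenate remaining + first: "acmkjf" + "l" = "acmkjfl"

acmkjfl


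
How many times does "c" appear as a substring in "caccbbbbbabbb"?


Searching for "c" in "caccbbbbbabbb"
Scanning each position:
  Position 0: "c" => MATCH
  Position 1: "a" => no
  Position 2: "c" => MATCH
  Position 3: "c" => MATCH
  Position 4: "b" => no
  Position 5: "b" => no
  Position 6: "b" => no
  Position 7: "b" => no
  Position 8: "b" => no
  Position 9: "a" => no
  Position 10: "b" => no
  Position 11: "b" => no
  Position 12: "b" => no
Total occurrences: 3

3


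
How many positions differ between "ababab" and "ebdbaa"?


Comparing "ababab" and "ebdbaa" position by position:
  Position 0: 'a' vs 'e' => DIFFER
  Position 1: 'b' vs 'b' => same
  Position 2: 'a' vs 'd' => DIFFER
  Position 3: 'b' vs 'b' => same
  Position 4: 'a' vs 'a' => same
  Position 5: 'b' vs 'a' => DIFFER
Positions that differ: 3

3


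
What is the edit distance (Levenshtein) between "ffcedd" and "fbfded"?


Computing edit distance: "ffcedd" -> "fbfded"
DP table:
           f    b    f    d    e    d
      0    1    2    3    4    5    6
  f   1    0    1    2    3    4    5
  f   2    1    1    1    2    3    4
  c   3    2    2    2    2    3    4
  e   4    3    3    3    3    2    3
  d   5    4    4    4    3    3    2
  d   6    5    5    5    4    4    3
Edit distance = dp[6][6] = 3

3
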